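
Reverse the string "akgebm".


Input: akgebm
Reading characters right to left:
  Position 5: 'm'
  Position 4: 'b'
  Position 3: 'e'
  Position 2: 'g'
  Position 1: 'k'
  Position 0: 'a'
Reversed: mbegka

mbegka


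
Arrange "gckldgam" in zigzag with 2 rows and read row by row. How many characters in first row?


Zigzag "gckldgam" into 2 rows:
Placing characters:
  'g' => row 0
  'c' => row 1
  'k' => row 0
  'l' => row 1
  'd' => row 0
  'g' => row 1
  'a' => row 0
  'm' => row 1
Rows:
  Row 0: "gkda"
  Row 1: "clgm"
First row length: 4

4


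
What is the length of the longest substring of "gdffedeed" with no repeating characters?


Input: "gdffedeed"
Sliding window (track last position of each char):
  Position 0 ('g'): window [0,0] length 1 -- new best
  Position 1 ('d'): window [0,1] length 2 -- new best
  Position 2 ('f'): window [0,2] length 3 -- new best
  Position 3 ('f'): repeat (last at 2), move window start to 3
  Position 3 ('f'): window [3,3] length 1
  Position 4 ('e'): window [3,4] length 2
  Position 5 ('d'): window [3,5] length 3
  Position 6 ('e'): repeat (last at 4), move window start to 5
  Position 6 ('e'): window [5,6] length 2
  Position 7 ('e'): repeat (last at 6), move window start to 7
  Position 7 ('e'): window [7,7] length 1
  Position 8 ('d'): window [7,8] length 2
Longest substring with no repeats: "gdf" with length 3

3


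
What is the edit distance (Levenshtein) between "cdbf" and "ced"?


Computing edit distance: "cdbf" -> "ced"
DP table:
           c    e    d
      0    1    2    3
  c   1    0    1    2
  d   2    1    1    1
  b   3    2    2    2
  f   4    3    3    3
Edit distance = dp[4][3] = 3

3


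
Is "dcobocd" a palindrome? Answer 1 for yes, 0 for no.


Input: dcobocd
Reversed: dcobocd
  Compare pos 0 ('d') with pos 6 ('d'): match
  Compare pos 1 ('c') with pos 5 ('c'): match
  Compare pos 2 ('o') with pos 4 ('o'): match
Result: palindrome

1


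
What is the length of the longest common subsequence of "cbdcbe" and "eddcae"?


LCS of "cbdcbe" and "eddcae"
DP table:
           e    d    d    c    a    e
      0    0    0    0    0    0    0
  c   0    0    0    0    1    1    1
  b   0    0    0    0    1    1    1
  d   0    0    1    1    1    1    1
  c   0    0    1    1    2    2    2
  b   0    0    1    1    2    2    2
  e   0    1    1    1    2    2    3
LCS length = dp[6][6] = 3

3


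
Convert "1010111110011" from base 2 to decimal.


Input: "1010111110011" in base 2
Positional expansion:
  Digit '1' (value 1) x 2^12 = 4096
  Digit '0' (value 0) x 2^11 = 0
  Digit '1' (value 1) x 2^10 = 1024
  Digit '0' (value 0) x 2^9 = 0
  Digit '1' (value 1) x 2^8 = 256
  Digit '1' (value 1) x 2^7 = 128
  Digit '1' (value 1) x 2^6 = 64
  Digit '1' (value 1) x 2^5 = 32
  Digit '1' (value 1) x 2^4 = 16
  Digit '0' (value 0) x 2^3 = 0
  Digit '0' (value 0) x 2^2 = 0
  Digit '1' (value 1) x 2^1 = 2
  Digit '1' (value 1) x 2^0 = 1
Sum = 5619

5619


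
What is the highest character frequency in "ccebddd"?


Input: ccebddd
Character counts:
  'b': 1
  'c': 2
  'd': 3
  'e': 1
Maximum frequency: 3

3


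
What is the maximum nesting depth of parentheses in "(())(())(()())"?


Input: "(())(())(()())"
Tracking depth:
  Position 0 '(': depth becomes 1
  Position 1 '(': depth becomes 2
  Position 2 ')': depth becomes 1
  Position 3 ')': depth becomes 0
  Position 4 '(': depth becomes 1
  Position 5 '(': depth becomes 2
  Position 6 ')': depth becomes 1
  Position 7 ')': depth becomes 0
  Position 8 '(': depth becomes 1
  Position 9 '(': depth becomes 2
  Position 10 ')': depth becomes 1
  Position 11 '(': depth becomes 2
  Position 12 ')': depth becomes 1
  Position 13 ')': depth becomes 0
Maximum depth reached: 2

2


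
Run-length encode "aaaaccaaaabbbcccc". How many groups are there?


Input: aaaaccaaaabbbcccc
Scanning for consecutive runs:
  Group 1: 'a' x 4 (positions 0-3)
  Group 2: 'c' x 2 (positions 4-5)
  Group 3: 'a' x 4 (positions 6-9)
  Group 4: 'b' x 3 (positions 10-12)
  Group 5: 'c' x 4 (positions 13-16)
Total groups: 5

5


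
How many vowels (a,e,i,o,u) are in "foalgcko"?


Input: foalgcko
Checking each character:
  'f' at position 0: consonant
  'o' at position 1: vowel (running total: 1)
  'a' at position 2: vowel (running total: 2)
  'l' at position 3: consonant
  'g' at position 4: consonant
  'c' at position 5: consonant
  'k' at position 6: consonant
  'o' at position 7: vowel (running total: 3)
Total vowels: 3

3


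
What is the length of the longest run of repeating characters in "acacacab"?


Input: "acacacab"
Scanning for longest run:
  Position 1 ('c'): new char, reset run to 1
  Position 2 ('a'): new char, reset run to 1
  Position 3 ('c'): new char, reset run to 1
  Position 4 ('a'): new char, reset run to 1
  Position 5 ('c'): new char, reset run to 1
  Position 6 ('a'): new char, reset run to 1
  Position 7 ('b'): new char, reset run to 1
Longest run: 'a' with length 1

1


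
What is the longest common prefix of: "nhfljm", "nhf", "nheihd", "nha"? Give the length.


Words: nhfljm, nhf, nheihd, nha
  Position 0: all 'n' => match
  Position 1: all 'h' => match
  Position 2: ('f', 'f', 'e', 'a') => mismatch, stop
LCP = "nh" (length 2)

2


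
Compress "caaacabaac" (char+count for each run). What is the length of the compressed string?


Input: caaacabaac
Runs:
  'c' x 1 => "c1"
  'a' x 3 => "a3"
  'c' x 1 => "c1"
  'a' x 1 => "a1"
  'b' x 1 => "b1"
  'a' x 2 => "a2"
  'c' x 1 => "c1"
Compressed: "c1a3c1a1b1a2c1"
Compressed length: 14

14


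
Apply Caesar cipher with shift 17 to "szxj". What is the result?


Caesar cipher: shift "szxj" by 17
  's' (pos 18) + 17 = pos 9 = 'j'
  'z' (pos 25) + 17 = pos 16 = 'q'
  'x' (pos 23) + 17 = pos 14 = 'o'
  'j' (pos 9) + 17 = pos 0 = 'a'
Result: jqoa

jqoa


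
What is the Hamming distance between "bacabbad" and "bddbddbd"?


Comparing "bacabbad" and "bddbddbd" position by position:
  Position 0: 'b' vs 'b' => same
  Position 1: 'a' vs 'd' => differ
  Position 2: 'c' vs 'd' => differ
  Position 3: 'a' vs 'b' => differ
  Position 4: 'b' vs 'd' => differ
  Position 5: 'b' vs 'd' => differ
  Position 6: 'a' vs 'b' => differ
  Position 7: 'd' vs 'd' => same
Total differences (Hamming distance): 6

6


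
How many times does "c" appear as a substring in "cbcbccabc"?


Searching for "c" in "cbcbccabc"
Scanning each position:
  Position 0: "c" => MATCH
  Position 1: "b" => no
  Position 2: "c" => MATCH
  Position 3: "b" => no
  Position 4: "c" => MATCH
  Position 5: "c" => MATCH
  Position 6: "a" => no
  Position 7: "b" => no
  Position 8: "c" => MATCH
Total occurrences: 5

5


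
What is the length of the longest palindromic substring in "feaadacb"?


Input: "feaadacb"
Checking substrings for palindromes:
  [3:6] "ada" (len 3) => palindrome
  [2:4] "aa" (len 2) => palindrome
Longest palindromic substring: "ada" with length 3

3


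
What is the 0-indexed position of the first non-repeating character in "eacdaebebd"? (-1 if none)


Input: eacdaebebd
Character frequencies:
  'a': 2
  'b': 2
  'c': 1
  'd': 2
  'e': 3
Scanning left to right for freq == 1:
  Position 0 ('e'): freq=3, skip
  Position 1 ('a'): freq=2, skip
  Position 2 ('c'): unique! => answer = 2

2


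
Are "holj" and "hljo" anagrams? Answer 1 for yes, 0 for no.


Strings: "holj", "hljo"
Sorted first:  hjlo
Sorted second: hjlo
Sorted forms match => anagrams

1


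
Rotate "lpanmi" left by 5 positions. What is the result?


Input: "lpanmi", rotate left by 5
First 5 characters: "lpanm"
Remaining characters: "i"
Concatenate remaining + first: "i" + "lpanm" = "ilpanm"

ilpanm


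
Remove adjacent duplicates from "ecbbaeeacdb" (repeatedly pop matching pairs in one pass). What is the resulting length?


Input: ecbbaeeacdb
Stack-based adjacent duplicate removal:
  Read 'e': push. Stack: e
  Read 'c': push. Stack: ec
  Read 'b': push. Stack: ecb
  Read 'b': matches stack top 'b' => pop. Stack: ec
  Read 'a': push. Stack: eca
  Read 'e': push. Stack: ecae
  Read 'e': matches stack top 'e' => pop. Stack: eca
  Read 'a': matches stack top 'a' => pop. Stack: ec
  Read 'c': matches stack top 'c' => pop. Stack: e
  Read 'd': push. Stack: ed
  Read 'b': push. Stack: edb
Final stack: "edb" (length 3)

3


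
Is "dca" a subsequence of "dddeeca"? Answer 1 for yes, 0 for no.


Check if "dca" is a subsequence of "dddeeca"
Greedy scan:
  Position 0 ('d'): matches sub[0] = 'd'
  Position 1 ('d'): no match needed
  Position 2 ('d'): no match needed
  Position 3 ('e'): no match needed
  Position 4 ('e'): no match needed
  Position 5 ('c'): matches sub[1] = 'c'
  Position 6 ('a'): matches sub[2] = 'a'
All 3 characters matched => is a subsequence

1


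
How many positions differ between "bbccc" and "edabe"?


Comparing "bbccc" and "edabe" position by position:
  Position 0: 'b' vs 'e' => DIFFER
  Position 1: 'b' vs 'd' => DIFFER
  Position 2: 'c' vs 'a' => DIFFER
  Position 3: 'c' vs 'b' => DIFFER
  Position 4: 'c' vs 'e' => DIFFER
Positions that differ: 5

5


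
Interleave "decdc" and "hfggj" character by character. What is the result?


Interleaving "decdc" and "hfggj":
  Position 0: 'd' from first, 'h' from second => "dh"
  Position 1: 'e' from first, 'f' from second => "ef"
  Position 2: 'c' from first, 'g' from second => "cg"
  Position 3: 'd' from first, 'g' from second => "dg"
  Position 4: 'c' from first, 'j' from second => "cj"
Result: dhefcgdgcj

dhefcgdgcj


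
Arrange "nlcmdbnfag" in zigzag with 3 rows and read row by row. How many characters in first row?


Zigzag "nlcmdbnfag" into 3 rows:
Placing characters:
  'n' => row 0
  'l' => row 1
  'c' => row 2
  'm' => row 1
  'd' => row 0
  'b' => row 1
  'n' => row 2
  'f' => row 1
  'a' => row 0
  'g' => row 1
Rows:
  Row 0: "nda"
  Row 1: "lmbfg"
  Row 2: "cn"
First row length: 3

3


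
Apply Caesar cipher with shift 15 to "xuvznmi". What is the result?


Caesar cipher: shift "xuvznmi" by 15
  'x' (pos 23) + 15 = pos 12 = 'm'
  'u' (pos 20) + 15 = pos 9 = 'j'
  'v' (pos 21) + 15 = pos 10 = 'k'
  'z' (pos 25) + 15 = pos 14 = 'o'
  'n' (pos 13) + 15 = pos 2 = 'c'
  'm' (pos 12) + 15 = pos 1 = 'b'
  'i' (pos 8) + 15 = pos 23 = 'x'
Result: mjkocbx

mjkocbx


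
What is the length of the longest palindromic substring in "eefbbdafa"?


Input: "eefbbdafa"
Checking substrings for palindromes:
  [6:9] "afa" (len 3) => palindrome
  [0:2] "ee" (len 2) => palindrome
  [3:5] "bb" (len 2) => palindrome
Longest palindromic substring: "afa" with length 3

3


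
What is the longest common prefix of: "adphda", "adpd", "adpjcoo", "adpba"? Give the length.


Words: adphda, adpd, adpjcoo, adpba
  Position 0: all 'a' => match
  Position 1: all 'd' => match
  Position 2: all 'p' => match
  Position 3: ('h', 'd', 'j', 'b') => mismatch, stop
LCP = "adp" (length 3)

3


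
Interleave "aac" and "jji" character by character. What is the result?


Interleaving "aac" and "jji":
  Position 0: 'a' from first, 'j' from second => "aj"
  Position 1: 'a' from first, 'j' from second => "aj"
  Position 2: 'c' from first, 'i' from second => "ci"
Result: ajajci

ajajci


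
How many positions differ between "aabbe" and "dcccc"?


Comparing "aabbe" and "dcccc" position by position:
  Position 0: 'a' vs 'd' => DIFFER
  Position 1: 'a' vs 'c' => DIFFER
  Position 2: 'b' vs 'c' => DIFFER
  Position 3: 'b' vs 'c' => DIFFER
  Position 4: 'e' vs 'c' => DIFFER
Positions that differ: 5

5


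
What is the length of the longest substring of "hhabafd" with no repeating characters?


Input: "hhabafd"
Sliding window (track last position of each char):
  Position 0 ('h'): window [0,0] length 1 -- new best
  Position 1 ('h'): repeat (last at 0), move window start to 1
  Position 1 ('h'): window [1,1] length 1
  Position 2 ('a'): window [1,2] length 2 -- new best
  Position 3 ('b'): window [1,3] length 3 -- new best
  Position 4 ('a'): repeat (last at 2), move window start to 3
  Position 4 ('a'): window [3,4] length 2
  Position 5 ('f'): window [3,5] length 3
  Position 6 ('d'): window [3,6] length 4 -- new best
Longest substring with no repeats: "bafd" with length 4

4


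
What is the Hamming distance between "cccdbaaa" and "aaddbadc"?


Comparing "cccdbaaa" and "aaddbadc" position by position:
  Position 0: 'c' vs 'a' => differ
  Position 1: 'c' vs 'a' => differ
  Position 2: 'c' vs 'd' => differ
  Position 3: 'd' vs 'd' => same
  Position 4: 'b' vs 'b' => same
  Position 5: 'a' vs 'a' => same
  Position 6: 'a' vs 'd' => differ
  Position 7: 'a' vs 'c' => differ
Total differences (Hamming distance): 5

5


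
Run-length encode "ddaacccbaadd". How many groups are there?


Input: ddaacccbaadd
Scanning for consecutive runs:
  Group 1: 'd' x 2 (positions 0-1)
  Group 2: 'a' x 2 (positions 2-3)
  Group 3: 'c' x 3 (positions 4-6)
  Group 4: 'b' x 1 (positions 7-7)
  Group 5: 'a' x 2 (positions 8-9)
  Group 6: 'd' x 2 (positions 10-11)
Total groups: 6

6


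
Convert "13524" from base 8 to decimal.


Input: "13524" in base 8
Positional expansion:
  Digit '1' (value 1) x 8^4 = 4096
  Digit '3' (value 3) x 8^3 = 1536
  Digit '5' (value 5) x 8^2 = 320
  Digit '2' (value 2) x 8^1 = 16
  Digit '4' (value 4) x 8^0 = 4
Sum = 5972

5972


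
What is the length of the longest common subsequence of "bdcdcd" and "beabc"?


LCS of "bdcdcd" and "beabc"
DP table:
           b    e    a    b    c
      0    0    0    0    0    0
  b   0    1    1    1    1    1
  d   0    1    1    1    1    1
  c   0    1    1    1    1    2
  d   0    1    1    1    1    2
  c   0    1    1    1    1    2
  d   0    1    1    1    1    2
LCS length = dp[6][5] = 2

2


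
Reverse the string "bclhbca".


Input: bclhbca
Reading characters right to left:
  Position 6: 'a'
  Position 5: 'c'
  Position 4: 'b'
  Position 3: 'h'
  Position 2: 'l'
  Position 1: 'c'
  Position 0: 'b'
Reversed: acbhlcb

acbhlcb


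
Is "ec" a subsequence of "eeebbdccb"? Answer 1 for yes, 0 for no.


Check if "ec" is a subsequence of "eeebbdccb"
Greedy scan:
  Position 0 ('e'): matches sub[0] = 'e'
  Position 1 ('e'): no match needed
  Position 2 ('e'): no match needed
  Position 3 ('b'): no match needed
  Position 4 ('b'): no match needed
  Position 5 ('d'): no match needed
  Position 6 ('c'): matches sub[1] = 'c'
  Position 7 ('c'): no match needed
  Position 8 ('b'): no match needed
All 2 characters matched => is a subsequence

1


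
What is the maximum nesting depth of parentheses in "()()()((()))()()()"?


Input: "()()()((()))()()()"
Tracking depth:
  Position 0 '(': depth becomes 1
  Position 1 ')': depth becomes 0
  Position 2 '(': depth becomes 1
  Position 3 ')': depth becomes 0
  Position 4 '(': depth becomes 1
  Position 5 ')': depth becomes 0
  Position 6 '(': depth becomes 1
  Position 7 '(': depth becomes 2
  Position 8 '(': depth becomes 3
  Position 9 ')': depth becomes 2
  Position 10 ')': depth becomes 1
  Position 11 ')': depth becomes 0
  Position 12 '(': depth becomes 1
  Position 13 ')': depth becomes 0
  Position 14 '(': depth becomes 1
  Position 15 ')': depth becomes 0
  Position 16 '(': depth becomes 1
  Position 17 ')': depth becomes 0
Maximum depth reached: 3

3


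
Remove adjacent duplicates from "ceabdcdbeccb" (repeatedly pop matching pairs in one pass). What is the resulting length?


Input: ceabdcdbeccb
Stack-based adjacent duplicate removal:
  Read 'c': push. Stack: c
  Read 'e': push. Stack: ce
  Read 'a': push. Stack: cea
  Read 'b': push. Stack: ceab
  Read 'd': push. Stack: ceabd
  Read 'c': push. Stack: ceabdc
  Read 'd': push. Stack: ceabdcd
  Read 'b': push. Stack: ceabdcdb
  Read 'e': push. Stack: ceabdcdbe
  Read 'c': push. Stack: ceabdcdbec
  Read 'c': matches stack top 'c' => pop. Stack: ceabdcdbe
  Read 'b': push. Stack: ceabdcdbeb
Final stack: "ceabdcdbeb" (length 10)

10


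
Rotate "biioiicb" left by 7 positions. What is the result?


Input: "biioiicb", rotate left by 7
First 7 characters: "biioiic"
Remaining characters: "b"
Concatenate remaining + first: "b" + "biioiic" = "bbiioiic"

bbiioiic


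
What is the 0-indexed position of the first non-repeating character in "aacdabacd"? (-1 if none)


Input: aacdabacd
Character frequencies:
  'a': 4
  'b': 1
  'c': 2
  'd': 2
Scanning left to right for freq == 1:
  Position 0 ('a'): freq=4, skip
  Position 1 ('a'): freq=4, skip
  Position 2 ('c'): freq=2, skip
  Position 3 ('d'): freq=2, skip
  Position 4 ('a'): freq=4, skip
  Position 5 ('b'): unique! => answer = 5

5


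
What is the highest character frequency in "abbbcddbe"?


Input: abbbcddbe
Character counts:
  'a': 1
  'b': 4
  'c': 1
  'd': 2
  'e': 1
Maximum frequency: 4

4


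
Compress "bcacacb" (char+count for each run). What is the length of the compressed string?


Input: bcacacb
Runs:
  'b' x 1 => "b1"
  'c' x 1 => "c1"
  'a' x 1 => "a1"
  'c' x 1 => "c1"
  'a' x 1 => "a1"
  'c' x 1 => "c1"
  'b' x 1 => "b1"
Compressed: "b1c1a1c1a1c1b1"
Compressed length: 14

14


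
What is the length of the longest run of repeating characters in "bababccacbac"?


Input: "bababccacbac"
Scanning for longest run:
  Position 1 ('a'): new char, reset run to 1
  Position 2 ('b'): new char, reset run to 1
  Position 3 ('a'): new char, reset run to 1
  Position 4 ('b'): new char, reset run to 1
  Position 5 ('c'): new char, reset run to 1
  Position 6 ('c'): continues run of 'c', length=2
  Position 7 ('a'): new char, reset run to 1
  Position 8 ('c'): new char, reset run to 1
  Position 9 ('b'): new char, reset run to 1
  Position 10 ('a'): new char, reset run to 1
  Position 11 ('c'): new char, reset run to 1
Longest run: 'c' with length 2

2


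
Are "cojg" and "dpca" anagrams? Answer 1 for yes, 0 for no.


Strings: "cojg", "dpca"
Sorted first:  cgjo
Sorted second: acdp
Differ at position 0: 'c' vs 'a' => not anagrams

0


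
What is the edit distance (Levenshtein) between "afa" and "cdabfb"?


Computing edit distance: "afa" -> "cdabfb"
DP table:
           c    d    a    b    f    b
      0    1    2    3    4    5    6
  a   1    1    2    2    3    4    5
  f   2    2    2    3    3    3    4
  a   3    3    3    2    3    4    4
Edit distance = dp[3][6] = 4

4


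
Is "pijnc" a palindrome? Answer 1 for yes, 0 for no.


Input: pijnc
Reversed: cnjip
  Compare pos 0 ('p') with pos 4 ('c'): MISMATCH
  Compare pos 1 ('i') with pos 3 ('n'): MISMATCH
Result: not a palindrome

0


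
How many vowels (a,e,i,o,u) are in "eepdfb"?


Input: eepdfb
Checking each character:
  'e' at position 0: vowel (running total: 1)
  'e' at position 1: vowel (running total: 2)
  'p' at position 2: consonant
  'd' at position 3: consonant
  'f' at position 4: consonant
  'b' at position 5: consonant
Total vowels: 2

2


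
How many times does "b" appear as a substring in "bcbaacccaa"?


Searching for "b" in "bcbaacccaa"
Scanning each position:
  Position 0: "b" => MATCH
  Position 1: "c" => no
  Position 2: "b" => MATCH
  Position 3: "a" => no
  Position 4: "a" => no
  Position 5: "c" => no
  Position 6: "c" => no
  Position 7: "c" => no
  Position 8: "a" => no
  Position 9: "a" => no
Total occurrences: 2

2


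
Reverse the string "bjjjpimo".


Input: bjjjpimo
Reading characters right to left:
  Position 7: 'o'
  Position 6: 'm'
  Position 5: 'i'
  Position 4: 'p'
  Position 3: 'j'
  Position 2: 'j'
  Position 1: 'j'
  Position 0: 'b'
Reversed: omipjjjb

omipjjjb


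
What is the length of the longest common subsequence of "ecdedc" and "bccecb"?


LCS of "ecdedc" and "bccecb"
DP table:
           b    c    c    e    c    b
      0    0    0    0    0    0    0
  e   0    0    0    0    1    1    1
  c   0    0    1    1    1    2    2
  d   0    0    1    1    1    2    2
  e   0    0    1    1    2    2    2
  d   0    0    1    1    2    2    2
  c   0    0    1    2    2    3    3
LCS length = dp[6][6] = 3

3


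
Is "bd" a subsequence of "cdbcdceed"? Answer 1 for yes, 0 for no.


Check if "bd" is a subsequence of "cdbcdceed"
Greedy scan:
  Position 0 ('c'): no match needed
  Position 1 ('d'): no match needed
  Position 2 ('b'): matches sub[0] = 'b'
  Position 3 ('c'): no match needed
  Position 4 ('d'): matches sub[1] = 'd'
  Position 5 ('c'): no match needed
  Position 6 ('e'): no match needed
  Position 7 ('e'): no match needed
  Position 8 ('d'): no match needed
All 2 characters matched => is a subsequence

1


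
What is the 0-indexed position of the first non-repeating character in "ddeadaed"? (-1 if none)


Input: ddeadaed
Character frequencies:
  'a': 2
  'd': 4
  'e': 2
Scanning left to right for freq == 1:
  Position 0 ('d'): freq=4, skip
  Position 1 ('d'): freq=4, skip
  Position 2 ('e'): freq=2, skip
  Position 3 ('a'): freq=2, skip
  Position 4 ('d'): freq=4, skip
  Position 5 ('a'): freq=2, skip
  Position 6 ('e'): freq=2, skip
  Position 7 ('d'): freq=4, skip
  No unique character found => answer = -1

-1


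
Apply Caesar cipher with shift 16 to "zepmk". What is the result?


Caesar cipher: shift "zepmk" by 16
  'z' (pos 25) + 16 = pos 15 = 'p'
  'e' (pos 4) + 16 = pos 20 = 'u'
  'p' (pos 15) + 16 = pos 5 = 'f'
  'm' (pos 12) + 16 = pos 2 = 'c'
  'k' (pos 10) + 16 = pos 0 = 'a'
Result: pufca

pufca


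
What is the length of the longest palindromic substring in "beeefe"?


Input: "beeefe"
Checking substrings for palindromes:
  [1:4] "eee" (len 3) => palindrome
  [3:6] "efe" (len 3) => palindrome
  [1:3] "ee" (len 2) => palindrome
  [2:4] "ee" (len 2) => palindrome
Longest palindromic substring: "eee" with length 3

3


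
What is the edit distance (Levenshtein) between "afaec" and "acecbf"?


Computing edit distance: "afaec" -> "acecbf"
DP table:
           a    c    e    c    b    f
      0    1    2    3    4    5    6
  a   1    0    1    2    3    4    5
  f   2    1    1    2    3    4    4
  a   3    2    2    2    3    4    5
  e   4    3    3    2    3    4    5
  c   5    4    3    3    2    3    4
Edit distance = dp[5][6] = 4

4


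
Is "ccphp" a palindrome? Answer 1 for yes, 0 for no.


Input: ccphp
Reversed: phpcc
  Compare pos 0 ('c') with pos 4 ('p'): MISMATCH
  Compare pos 1 ('c') with pos 3 ('h'): MISMATCH
Result: not a palindrome

0


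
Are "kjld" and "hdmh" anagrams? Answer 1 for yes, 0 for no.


Strings: "kjld", "hdmh"
Sorted first:  djkl
Sorted second: dhhm
Differ at position 1: 'j' vs 'h' => not anagrams

0


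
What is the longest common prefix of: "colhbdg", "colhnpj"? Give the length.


Words: colhbdg, colhnpj
  Position 0: all 'c' => match
  Position 1: all 'o' => match
  Position 2: all 'l' => match
  Position 3: all 'h' => match
  Position 4: ('b', 'n') => mismatch, stop
LCP = "colh" (length 4)

4


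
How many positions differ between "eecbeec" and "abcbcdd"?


Comparing "eecbeec" and "abcbcdd" position by position:
  Position 0: 'e' vs 'a' => DIFFER
  Position 1: 'e' vs 'b' => DIFFER
  Position 2: 'c' vs 'c' => same
  Position 3: 'b' vs 'b' => same
  Position 4: 'e' vs 'c' => DIFFER
  Position 5: 'e' vs 'd' => DIFFER
  Position 6: 'c' vs 'd' => DIFFER
Positions that differ: 5

5


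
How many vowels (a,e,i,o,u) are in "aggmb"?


Input: aggmb
Checking each character:
  'a' at position 0: vowel (running total: 1)
  'g' at position 1: consonant
  'g' at position 2: consonant
  'm' at position 3: consonant
  'b' at position 4: consonant
Total vowels: 1

1


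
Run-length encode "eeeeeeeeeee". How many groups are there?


Input: eeeeeeeeeee
Scanning for consecutive runs:
  Group 1: 'e' x 11 (positions 0-10)
Total groups: 1

1


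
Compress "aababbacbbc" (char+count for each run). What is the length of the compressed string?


Input: aababbacbbc
Runs:
  'a' x 2 => "a2"
  'b' x 1 => "b1"
  'a' x 1 => "a1"
  'b' x 2 => "b2"
  'a' x 1 => "a1"
  'c' x 1 => "c1"
  'b' x 2 => "b2"
  'c' x 1 => "c1"
Compressed: "a2b1a1b2a1c1b2c1"
Compressed length: 16

16


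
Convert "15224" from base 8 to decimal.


Input: "15224" in base 8
Positional expansion:
  Digit '1' (value 1) x 8^4 = 4096
  Digit '5' (value 5) x 8^3 = 2560
  Digit '2' (value 2) x 8^2 = 128
  Digit '2' (value 2) x 8^1 = 16
  Digit '4' (value 4) x 8^0 = 4
Sum = 6804

6804


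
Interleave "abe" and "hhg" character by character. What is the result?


Interleaving "abe" and "hhg":
  Position 0: 'a' from first, 'h' from second => "ah"
  Position 1: 'b' from first, 'h' from second => "bh"
  Position 2: 'e' from first, 'g' from second => "eg"
Result: ahbheg

ahbheg


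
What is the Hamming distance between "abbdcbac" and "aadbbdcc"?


Comparing "abbdcbac" and "aadbbdcc" position by position:
  Position 0: 'a' vs 'a' => same
  Position 1: 'b' vs 'a' => differ
  Position 2: 'b' vs 'd' => differ
  Position 3: 'd' vs 'b' => differ
  Position 4: 'c' vs 'b' => differ
  Position 5: 'b' vs 'd' => differ
  Position 6: 'a' vs 'c' => differ
  Position 7: 'c' vs 'c' => same
Total differences (Hamming distance): 6

6


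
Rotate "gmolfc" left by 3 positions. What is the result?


Input: "gmolfc", rotate left by 3
First 3 characters: "gmo"
Remaining characters: "lfc"
Concatenate remaining + first: "lfc" + "gmo" = "lfcgmo"

lfcgmo


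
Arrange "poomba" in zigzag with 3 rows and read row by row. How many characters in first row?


Zigzag "poomba" into 3 rows:
Placing characters:
  'p' => row 0
  'o' => row 1
  'o' => row 2
  'm' => row 1
  'b' => row 0
  'a' => row 1
Rows:
  Row 0: "pb"
  Row 1: "oma"
  Row 2: "o"
First row length: 2

2


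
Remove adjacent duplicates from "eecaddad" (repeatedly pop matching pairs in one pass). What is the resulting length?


Input: eecaddad
Stack-based adjacent duplicate removal:
  Read 'e': push. Stack: e
  Read 'e': matches stack top 'e' => pop. Stack: (empty)
  Read 'c': push. Stack: c
  Read 'a': push. Stack: ca
  Read 'd': push. Stack: cad
  Read 'd': matches stack top 'd' => pop. Stack: ca
  Read 'a': matches stack top 'a' => pop. Stack: c
  Read 'd': push. Stack: cd
Final stack: "cd" (length 2)

2


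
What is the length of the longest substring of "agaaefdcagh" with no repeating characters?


Input: "agaaefdcagh"
Sliding window (track last position of each char):
  Position 0 ('a'): window [0,0] length 1 -- new best
  Position 1 ('g'): window [0,1] length 2 -- new best
  Position 2 ('a'): repeat (last at 0), move window start to 1
  Position 2 ('a'): window [1,2] length 2
  Position 3 ('a'): repeat (last at 2), move window start to 3
  Position 3 ('a'): window [3,3] length 1
  Position 4 ('e'): window [3,4] length 2
  Position 5 ('f'): window [3,5] length 3 -- new best
  Position 6 ('d'): window [3,6] length 4 -- new best
  Position 7 ('c'): window [3,7] length 5 -- new best
  Position 8 ('a'): repeat (last at 3), move window start to 4
  Position 8 ('a'): window [4,8] length 5
  Position 9 ('g'): window [4,9] length 6 -- new best
  Position 10 ('h'): window [4,10] length 7 -- new best
Longest substring with no repeats: "efdcagh" with length 7

7


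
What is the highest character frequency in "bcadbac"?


Input: bcadbac
Character counts:
  'a': 2
  'b': 2
  'c': 2
  'd': 1
Maximum frequency: 2

2


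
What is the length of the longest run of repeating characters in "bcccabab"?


Input: "bcccabab"
Scanning for longest run:
  Position 1 ('c'): new char, reset run to 1
  Position 2 ('c'): continues run of 'c', length=2
  Position 3 ('c'): continues run of 'c', length=3
  Position 4 ('a'): new char, reset run to 1
  Position 5 ('b'): new char, reset run to 1
  Position 6 ('a'): new char, reset run to 1
  Position 7 ('b'): new char, reset run to 1
Longest run: 'c' with length 3

3


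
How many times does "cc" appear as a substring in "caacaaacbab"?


Searching for "cc" in "caacaaacbab"
Scanning each position:
  Position 0: "ca" => no
  Position 1: "aa" => no
  Position 2: "ac" => no
  Position 3: "ca" => no
  Position 4: "aa" => no
  Position 5: "aa" => no
  Position 6: "ac" => no
  Position 7: "cb" => no
  Position 8: "ba" => no
  Position 9: "ab" => no
Total occurrences: 0

0


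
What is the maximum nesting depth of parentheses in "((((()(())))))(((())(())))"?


Input: "((((()(())))))(((())(())))"
Tracking depth:
  Position 0 '(': depth becomes 1
  Position 1 '(': depth becomes 2
  Position 2 '(': depth becomes 3
  Position 3 '(': depth becomes 4
  Position 4 '(': depth becomes 5
  Position 5 ')': depth becomes 4
  Position 6 '(': depth becomes 5
  Position 7 '(': depth becomes 6
  Position 8 ')': depth becomes 5
  Position 9 ')': depth becomes 4
  Position 10 ')': depth becomes 3
  Position 11 ')': depth becomes 2
  Position 12 ')': depth becomes 1
  Position 13 ')': depth becomes 0
  Position 14 '(': depth becomes 1
  Position 15 '(': depth becomes 2
  Position 16 '(': depth becomes 3
  Position 17 '(': depth becomes 4
  Position 18 ')': depth becomes 3
  Position 19 ')': depth becomes 2
  Position 20 '(': depth becomes 3
  Position 21 '(': depth becomes 4
  Position 22 ')': depth becomes 3
  Position 23 ')': depth becomes 2
  Position 24 ')': depth becomes 1
  Position 25 ')': depth becomes 0
Maximum depth reached: 6

6


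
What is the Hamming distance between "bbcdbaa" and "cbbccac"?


Comparing "bbcdbaa" and "cbbccac" position by position:
  Position 0: 'b' vs 'c' => differ
  Position 1: 'b' vs 'b' => same
  Position 2: 'c' vs 'b' => differ
  Position 3: 'd' vs 'c' => differ
  Position 4: 'b' vs 'c' => differ
  Position 5: 'a' vs 'a' => same
  Position 6: 'a' vs 'c' => differ
Total differences (Hamming distance): 5

5


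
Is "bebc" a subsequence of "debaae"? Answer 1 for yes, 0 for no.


Check if "bebc" is a subsequence of "debaae"
Greedy scan:
  Position 0 ('d'): no match needed
  Position 1 ('e'): no match needed
  Position 2 ('b'): matches sub[0] = 'b'
  Position 3 ('a'): no match needed
  Position 4 ('a'): no match needed
  Position 5 ('e'): matches sub[1] = 'e'
Only matched 2/4 characters => not a subsequence

0


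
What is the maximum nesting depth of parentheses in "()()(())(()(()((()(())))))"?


Input: "()()(())(()(()((()(())))))"
Tracking depth:
  Position 0 '(': depth becomes 1
  Position 1 ')': depth becomes 0
  Position 2 '(': depth becomes 1
  Position 3 ')': depth becomes 0
  Position 4 '(': depth becomes 1
  Position 5 '(': depth becomes 2
  Position 6 ')': depth becomes 1
  Position 7 ')': depth becomes 0
  Position 8 '(': depth becomes 1
  Position 9 '(': depth becomes 2
  Position 10 ')': depth becomes 1
  Position 11 '(': depth becomes 2
  Position 12 '(': depth becomes 3
  Position 13 ')': depth becomes 2
  Position 14 '(': depth becomes 3
  Position 15 '(': depth becomes 4
  Position 16 '(': depth becomes 5
  Position 17 ')': depth becomes 4
  Position 18 '(': depth becomes 5
  Position 19 '(': depth becomes 6
  Position 20 ')': depth becomes 5
  Position 21 ')': depth becomes 4
  Position 22 ')': depth becomes 3
  Position 23 ')': depth becomes 2
  Position 24 ')': depth becomes 1
  Position 25 ')': depth becomes 0
Maximum depth reached: 6

6


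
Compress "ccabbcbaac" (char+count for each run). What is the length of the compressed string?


Input: ccabbcbaac
Runs:
  'c' x 2 => "c2"
  'a' x 1 => "a1"
  'b' x 2 => "b2"
  'c' x 1 => "c1"
  'b' x 1 => "b1"
  'a' x 2 => "a2"
  'c' x 1 => "c1"
Compressed: "c2a1b2c1b1a2c1"
Compressed length: 14

14


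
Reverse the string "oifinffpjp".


Input: oifinffpjp
Reading characters right to left:
  Position 9: 'p'
  Position 8: 'j'
  Position 7: 'p'
  Position 6: 'f'
  Position 5: 'f'
  Position 4: 'n'
  Position 3: 'i'
  Position 2: 'f'
  Position 1: 'i'
  Position 0: 'o'
Reversed: pjpffnifio

pjpffnifio


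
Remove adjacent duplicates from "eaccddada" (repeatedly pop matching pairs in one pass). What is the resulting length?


Input: eaccddada
Stack-based adjacent duplicate removal:
  Read 'e': push. Stack: e
  Read 'a': push. Stack: ea
  Read 'c': push. Stack: eac
  Read 'c': matches stack top 'c' => pop. Stack: ea
  Read 'd': push. Stack: ead
  Read 'd': matches stack top 'd' => pop. Stack: ea
  Read 'a': matches stack top 'a' => pop. Stack: e
  Read 'd': push. Stack: ed
  Read 'a': push. Stack: eda
Final stack: "eda" (length 3)

3


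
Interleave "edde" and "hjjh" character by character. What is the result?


Interleaving "edde" and "hjjh":
  Position 0: 'e' from first, 'h' from second => "eh"
  Position 1: 'd' from first, 'j' from second => "dj"
  Position 2: 'd' from first, 'j' from second => "dj"
  Position 3: 'e' from first, 'h' from second => "eh"
Result: ehdjdjeh

ehdjdjeh


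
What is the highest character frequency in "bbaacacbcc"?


Input: bbaacacbcc
Character counts:
  'a': 3
  'b': 3
  'c': 4
Maximum frequency: 4

4


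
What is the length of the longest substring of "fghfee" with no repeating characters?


Input: "fghfee"
Sliding window (track last position of each char):
  Position 0 ('f'): window [0,0] length 1 -- new best
  Position 1 ('g'): window [0,1] length 2 -- new best
  Position 2 ('h'): window [0,2] length 3 -- new best
  Position 3 ('f'): repeat (last at 0), move window start to 1
  Position 3 ('f'): window [1,3] length 3
  Position 4 ('e'): window [1,4] length 4 -- new best
  Position 5 ('e'): repeat (last at 4), move window start to 5
  Position 5 ('e'): window [5,5] length 1
Longest substring with no repeats: "ghfe" with length 4

4


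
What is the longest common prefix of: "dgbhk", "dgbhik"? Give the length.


Words: dgbhk, dgbhik
  Position 0: all 'd' => match
  Position 1: all 'g' => match
  Position 2: all 'b' => match
  Position 3: all 'h' => match
  Position 4: ('k', 'i') => mismatch, stop
LCP = "dgbh" (length 4)

4


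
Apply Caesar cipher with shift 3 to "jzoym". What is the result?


Caesar cipher: shift "jzoym" by 3
  'j' (pos 9) + 3 = pos 12 = 'm'
  'z' (pos 25) + 3 = pos 2 = 'c'
  'o' (pos 14) + 3 = pos 17 = 'r'
  'y' (pos 24) + 3 = pos 1 = 'b'
  'm' (pos 12) + 3 = pos 15 = 'p'
Result: mcrbp

mcrbp


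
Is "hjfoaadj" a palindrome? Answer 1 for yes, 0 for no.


Input: hjfoaadj
Reversed: jdaaofjh
  Compare pos 0 ('h') with pos 7 ('j'): MISMATCH
  Compare pos 1 ('j') with pos 6 ('d'): MISMATCH
  Compare pos 2 ('f') with pos 5 ('a'): MISMATCH
  Compare pos 3 ('o') with pos 4 ('a'): MISMATCH
Result: not a palindrome

0


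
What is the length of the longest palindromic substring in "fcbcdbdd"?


Input: "fcbcdbdd"
Checking substrings for palindromes:
  [1:4] "cbc" (len 3) => palindrome
  [4:7] "dbd" (len 3) => palindrome
  [6:8] "dd" (len 2) => palindrome
Longest palindromic substring: "cbc" with length 3

3


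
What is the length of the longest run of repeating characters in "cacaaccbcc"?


Input: "cacaaccbcc"
Scanning for longest run:
  Position 1 ('a'): new char, reset run to 1
  Position 2 ('c'): new char, reset run to 1
  Position 3 ('a'): new char, reset run to 1
  Position 4 ('a'): continues run of 'a', length=2
  Position 5 ('c'): new char, reset run to 1
  Position 6 ('c'): continues run of 'c', length=2
  Position 7 ('b'): new char, reset run to 1
  Position 8 ('c'): new char, reset run to 1
  Position 9 ('c'): continues run of 'c', length=2
Longest run: 'a' with length 2

2


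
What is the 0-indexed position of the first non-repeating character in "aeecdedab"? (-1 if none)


Input: aeecdedab
Character frequencies:
  'a': 2
  'b': 1
  'c': 1
  'd': 2
  'e': 3
Scanning left to right for freq == 1:
  Position 0 ('a'): freq=2, skip
  Position 1 ('e'): freq=3, skip
  Position 2 ('e'): freq=3, skip
  Position 3 ('c'): unique! => answer = 3

3


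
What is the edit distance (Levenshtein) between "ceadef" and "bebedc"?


Computing edit distance: "ceadef" -> "bebedc"
DP table:
           b    e    b    e    d    c
      0    1    2    3    4    5    6
  c   1    1    2    3    4    5    5
  e   2    2    1    2    3    4    5
  a   3    3    2    2    3    4    5
  d   4    4    3    3    3    3    4
  e   5    5    4    4    3    4    4
  f   6    6    5    5    4    4    5
Edit distance = dp[6][6] = 5

5


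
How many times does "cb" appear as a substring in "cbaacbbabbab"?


Searching for "cb" in "cbaacbbabbab"
Scanning each position:
  Position 0: "cb" => MATCH
  Position 1: "ba" => no
  Position 2: "aa" => no
  Position 3: "ac" => no
  Position 4: "cb" => MATCH
  Position 5: "bb" => no
  Position 6: "ba" => no
  Position 7: "ab" => no
  Position 8: "bb" => no
  Position 9: "ba" => no
  Position 10: "ab" => no
Total occurrences: 2

2


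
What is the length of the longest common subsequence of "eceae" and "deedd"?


LCS of "eceae" and "deedd"
DP table:
           d    e    e    d    d
      0    0    0    0    0    0
  e   0    0    1    1    1    1
  c   0    0    1    1    1    1
  e   0    0    1    2    2    2
  a   0    0    1    2    2    2
  e   0    0    1    2    2    2
LCS length = dp[5][5] = 2

2


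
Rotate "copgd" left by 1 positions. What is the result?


Input: "copgd", rotate left by 1
First 1 characters: "c"
Remaining characters: "opgd"
Concatenate remaining + first: "opgd" + "c" = "opgdc"

opgdc


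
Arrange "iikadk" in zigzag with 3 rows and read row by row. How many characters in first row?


Zigzag "iikadk" into 3 rows:
Placing characters:
  'i' => row 0
  'i' => row 1
  'k' => row 2
  'a' => row 1
  'd' => row 0
  'k' => row 1
Rows:
  Row 0: "id"
  Row 1: "iak"
  Row 2: "k"
First row length: 2

2


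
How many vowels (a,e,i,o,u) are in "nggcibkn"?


Input: nggcibkn
Checking each character:
  'n' at position 0: consonant
  'g' at position 1: consonant
  'g' at position 2: consonant
  'c' at position 3: consonant
  'i' at position 4: vowel (running total: 1)
  'b' at position 5: consonant
  'k' at position 6: consonant
  'n' at position 7: consonant
Total vowels: 1

1


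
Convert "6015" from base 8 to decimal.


Input: "6015" in base 8
Positional expansion:
  Digit '6' (value 6) x 8^3 = 3072
  Digit '0' (value 0) x 8^2 = 0
  Digit '1' (value 1) x 8^1 = 8
  Digit '5' (value 5) x 8^0 = 5
Sum = 3085

3085


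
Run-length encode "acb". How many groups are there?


Input: acb
Scanning for consecutive runs:
  Group 1: 'a' x 1 (positions 0-0)
  Group 2: 'c' x 1 (positions 1-1)
  Group 3: 'b' x 1 (positions 2-2)
Total groups: 3

3


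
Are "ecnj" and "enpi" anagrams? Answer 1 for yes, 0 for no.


Strings: "ecnj", "enpi"
Sorted first:  cejn
Sorted second: einp
Differ at position 0: 'c' vs 'e' => not anagrams

0


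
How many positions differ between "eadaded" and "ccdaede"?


Comparing "eadaded" and "ccdaede" position by position:
  Position 0: 'e' vs 'c' => DIFFER
  Position 1: 'a' vs 'c' => DIFFER
  Position 2: 'd' vs 'd' => same
  Position 3: 'a' vs 'a' => same
  Position 4: 'd' vs 'e' => DIFFER
  Position 5: 'e' vs 'd' => DIFFER
  Position 6: 'd' vs 'e' => DIFFER
Positions that differ: 5

5


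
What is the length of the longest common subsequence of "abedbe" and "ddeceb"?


LCS of "abedbe" and "ddeceb"
DP table:
           d    d    e    c    e    b
      0    0    0    0    0    0    0
  a   0    0    0    0    0    0    0
  b   0    0    0    0    0    0    1
  e   0    0    0    1    1    1    1
  d   0    1    1    1    1    1    1
  b   0    1    1    1    1    1    2
  e   0    1    1    2    2    2    2
LCS length = dp[6][6] = 2

2


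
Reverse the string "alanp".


Input: alanp
Reading characters right to left:
  Position 4: 'p'
  Position 3: 'n'
  Position 2: 'a'
  Position 1: 'l'
  Position 0: 'a'
Reversed: pnala

pnala


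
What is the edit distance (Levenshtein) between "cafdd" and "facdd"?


Computing edit distance: "cafdd" -> "facdd"
DP table:
           f    a    c    d    d
      0    1    2    3    4    5
  c   1    1    2    2    3    4
  a   2    2    1    2    3    4
  f   3    2    2    2    3    4
  d   4    3    3    3    2    3
  d   5    4    4    4    3    2
Edit distance = dp[5][5] = 2

2


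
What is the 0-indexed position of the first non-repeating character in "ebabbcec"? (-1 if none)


Input: ebabbcec
Character frequencies:
  'a': 1
  'b': 3
  'c': 2
  'e': 2
Scanning left to right for freq == 1:
  Position 0 ('e'): freq=2, skip
  Position 1 ('b'): freq=3, skip
  Position 2 ('a'): unique! => answer = 2

2
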